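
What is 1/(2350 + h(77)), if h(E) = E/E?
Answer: 1/2351 ≈ 0.00042535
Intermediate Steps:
h(E) = 1
1/(2350 + h(77)) = 1/(2350 + 1) = 1/2351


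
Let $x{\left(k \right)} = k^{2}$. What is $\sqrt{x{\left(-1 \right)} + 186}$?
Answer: $\sqrt{187} \approx 13.675$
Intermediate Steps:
$\sqrt{x{\left(-1 \right)} + 186} = \sqrt{\left(-1\right)^{2} + 186} = \sqrt{1 + 186} = \sqrt{187}$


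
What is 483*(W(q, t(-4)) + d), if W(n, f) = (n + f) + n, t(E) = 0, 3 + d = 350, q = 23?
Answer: 189819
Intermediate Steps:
d = 347 (d = -3 + 350 = 347)
W(n, f) = f + 2*n (W(n, f) = (f + n) + n = f + 2*n)
483*(W(q, t(-4)) + d) = 483*((0 + 2*23) + 347) = 483*((0 + 46) + 347) = 483*(46 + 347) = 483*393 = 189819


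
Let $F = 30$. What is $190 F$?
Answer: $5700$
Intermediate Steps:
$190 F = 190 \cdot 30 = 5700$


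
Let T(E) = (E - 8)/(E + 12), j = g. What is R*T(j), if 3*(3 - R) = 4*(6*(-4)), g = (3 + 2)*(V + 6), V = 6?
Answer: 455/18 ≈ 25.278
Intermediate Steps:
g = 60 (g = (3 + 2)*(6 + 6) = 5*12 = 60)
j = 60
T(E) = (-8 + E)/(12 + E)
R = 35 (R = 3 - 4*6*(-4)/3 = 3 - 4*(-24)/3 = 3 - ⅓*(-96) = 3 + 32 = 35)
R*T(j) = 35*((-8 + 60)/(12 + 60)) = 35*(52/72) = 35*((1/72)*52) = 35*(13/18) = 455/18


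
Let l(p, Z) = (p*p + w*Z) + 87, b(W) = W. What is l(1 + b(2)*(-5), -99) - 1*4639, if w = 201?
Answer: -24370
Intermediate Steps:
l(p, Z) = 87 + p² + 201*Z (l(p, Z) = (p*p + 201*Z) + 87 = (p² + 201*Z) + 87 = 87 + p² + 201*Z)
l(1 + b(2)*(-5), -99) - 1*4639 = (87 + (1 + 2*(-5))² + 201*(-99)) - 1*4639 = (87 + (1 - 10)² - 19899) - 4639 = (87 + (-9)² - 19899) - 4639 = (87 + 81 - 19899) - 4639 = -19731 - 4639 = -24370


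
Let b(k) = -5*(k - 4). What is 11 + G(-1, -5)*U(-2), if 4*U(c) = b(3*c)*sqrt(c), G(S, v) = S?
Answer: 11 - 25*I*sqrt(2)/2 ≈ 11.0 - 17.678*I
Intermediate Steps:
b(k) = 20 - 5*k (b(k) = -5*(-4 + k) = 20 - 5*k)
U(c) = sqrt(c)*(20 - 15*c)/4 (U(c) = ((20 - 15*c)*sqrt(c))/4 = (sqrt(c)*(20 - 15*c))/4 = sqrt(c)*(20 - 15*c)/4)
11 + G(-1, -5)*U(-2) = 11 - sqrt(-2)*(5 - 15/4*(-2)) = 11 - I*sqrt(2)*(5 + 15/2) = 11 - I*sqrt(2)*25/2 = 11 - 25*I*sqrt(2)/2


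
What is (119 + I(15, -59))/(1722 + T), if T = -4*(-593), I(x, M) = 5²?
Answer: 72/2047 ≈ 0.035173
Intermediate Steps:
I(x, M) = 25
T = 2372
(119 + I(15, -59))/(1722 + T) = (119 + 25)/(1722 + 2372) = 144/4094 = 144*(1/4094) = 72/2047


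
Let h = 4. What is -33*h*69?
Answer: -9108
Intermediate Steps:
-33*h*69 = -33*4*69 = -132*69 = -9108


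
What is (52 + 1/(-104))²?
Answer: 29235649/10816 ≈ 2703.0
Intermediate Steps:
(52 + 1/(-104))² = (52 - 1/104)² = (5407/104)² = 29235649/10816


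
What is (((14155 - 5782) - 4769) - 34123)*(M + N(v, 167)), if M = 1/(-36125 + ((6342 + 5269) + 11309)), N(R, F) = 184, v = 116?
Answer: -74152594161/13205 ≈ -5.6155e+6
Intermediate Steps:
M = -1/13205 (M = 1/(-36125 + (11611 + 11309)) = 1/(-36125 + 22920) = 1/(-13205) = -1/13205 ≈ -7.5729e-5)
(((14155 - 5782) - 4769) - 34123)*(M + N(v, 167)) = (((14155 - 5782) - 4769) - 34123)*(-1/13205 + 184) = ((8373 - 4769) - 34123)*(2429719/13205) = (3604 - 34123)*(2429719/13205) = -30519*2429719/13205 = -74152594161/13205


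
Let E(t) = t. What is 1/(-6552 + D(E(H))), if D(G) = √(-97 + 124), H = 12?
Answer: -728/4769853 - √3/14309559 ≈ -0.00015275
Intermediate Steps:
D(G) = 3*√3 (D(G) = √27 = 3*√3)
1/(-6552 + D(E(H))) = 1/(-6552 + 3*√3)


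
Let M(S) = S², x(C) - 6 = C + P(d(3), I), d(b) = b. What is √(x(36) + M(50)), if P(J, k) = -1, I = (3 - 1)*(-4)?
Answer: 11*√21 ≈ 50.408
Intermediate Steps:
I = -8 (I = 2*(-4) = -8)
x(C) = 5 + C (x(C) = 6 + (C - 1) = 6 + (-1 + C) = 5 + C)
√(x(36) + M(50)) = √((5 + 36) + 50²) = √(41 + 2500) = √2541 = 11*√21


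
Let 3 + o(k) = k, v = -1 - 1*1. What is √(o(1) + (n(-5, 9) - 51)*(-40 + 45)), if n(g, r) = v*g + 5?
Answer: I*√182 ≈ 13.491*I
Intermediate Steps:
v = -2 (v = -1 - 1 = -2)
o(k) = -3 + k
n(g, r) = 5 - 2*g (n(g, r) = -2*g + 5 = 5 - 2*g)
√(o(1) + (n(-5, 9) - 51)*(-40 + 45)) = √((-3 + 1) + ((5 - 2*(-5)) - 51)*(-40 + 45)) = √(-2 + ((5 + 10) - 51)*5) = √(-2 + (15 - 51)*5) = √(-2 - 36*5) = √(-2 - 180) = √(-182) = I*√182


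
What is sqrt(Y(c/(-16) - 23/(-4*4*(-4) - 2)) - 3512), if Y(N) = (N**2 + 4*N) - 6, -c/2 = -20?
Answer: I*sqrt(3383913)/31 ≈ 59.34*I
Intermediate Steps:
c = 40 (c = -2*(-20) = 40)
Y(N) = -6 + N**2 + 4*N
sqrt(Y(c/(-16) - 23/(-4*4*(-4) - 2)) - 3512) = sqrt((-6 + (40/(-16) - 23/(-4*4*(-4) - 2))**2 + 4*(40/(-16) - 23/(-4*4*(-4) - 2))) - 3512) = sqrt((-6 + (40*(-1/16) - 23/(-16*(-4) - 2))**2 + 4*(40*(-1/16) - 23/(-16*(-4) - 2))) - 3512) = sqrt((-6 + (-5/2 - 23/(64 - 2))**2 + 4*(-5/2 - 23/(64 - 2))) - 3512) = sqrt((-6 + (-5/2 - 23/62)**2 + 4*(-5/2 - 23/62)) - 3512) = sqrt((-6 + (-89/31)**2 + 4*(-89/31)) - 3512) = sqrt((-6 + 7921/961 - 356/31) - 3512) = sqrt(-8881/961 - 3512) = sqrt(-3383913/961) = I*sqrt(3383913)/31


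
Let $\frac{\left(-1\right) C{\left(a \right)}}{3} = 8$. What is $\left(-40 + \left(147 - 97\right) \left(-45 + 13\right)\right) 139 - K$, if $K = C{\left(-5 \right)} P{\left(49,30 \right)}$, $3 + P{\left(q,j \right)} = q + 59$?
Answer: $-225440$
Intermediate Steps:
$P{\left(q,j \right)} = 56 + q$ ($P{\left(q,j \right)} = -3 + \left(q + 59\right) = -3 + \left(59 + q\right) = 56 + q$)
$C{\left(a \right)} = -24$ ($C{\left(a \right)} = \left(-3\right) 8 = -24$)
$K = -2520$ ($K = - 24 \left(56 + 49\right) = \left(-24\right) 105 = -2520$)
$\left(-40 + \left(147 - 97\right) \left(-45 + 13\right)\right) 139 - K = \left(-40 + \left(147 - 97\right) \left(-45 + 13\right)\right) 139 - -2520 = \left(-40 + 50 \left(-32\right)\right) 139 + 2520 = \left(-40 - 1600\right) 139 + 2520 = \left(-1640\right) 139 + 2520 = -227960 + 2520 = -225440$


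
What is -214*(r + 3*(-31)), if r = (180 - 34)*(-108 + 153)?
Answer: -1386078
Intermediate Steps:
r = 6570 (r = 146*45 = 6570)
-214*(r + 3*(-31)) = -214*(6570 + 3*(-31)) = -214*(6570 - 93) = -214*6477 = -1386078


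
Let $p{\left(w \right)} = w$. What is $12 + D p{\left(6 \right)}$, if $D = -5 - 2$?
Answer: $-30$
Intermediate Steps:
$D = -7$
$12 + D p{\left(6 \right)} = 12 - 42 = -30$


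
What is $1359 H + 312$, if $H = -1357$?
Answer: $-1843851$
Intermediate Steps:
$1359 H + 312 = 1359 \left(-1357\right) + 312 = -1844163 + 312 = -1843851$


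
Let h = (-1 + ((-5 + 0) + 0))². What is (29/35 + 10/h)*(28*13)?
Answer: 18122/45 ≈ 402.71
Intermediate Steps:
h = 36 (h = (-1 + (-5 + 0))² = (-1 - 5)² = (-6)² = 36)
(29/35 + 10/h)*(28*13) = (29/35 + 10/36)*(28*13) = (29*(1/35) + 10*(1/36))*364 = (29/35 + 5/18)*364 = (697/630)*364 = 18122/45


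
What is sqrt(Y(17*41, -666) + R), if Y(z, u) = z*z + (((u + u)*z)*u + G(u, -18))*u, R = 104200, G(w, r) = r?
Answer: I*sqrt(411798562627) ≈ 6.4172e+5*I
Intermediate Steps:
Y(z, u) = z**2 + u*(-18 + 2*z*u**2) (Y(z, u) = z*z + (((u + u)*z)*u - 18)*u = z**2 + (((2*u)*z)*u - 18)*u = z**2 + ((2*u*z)*u - 18)*u = z**2 + (2*z*u**2 - 18)*u = z**2 + (-18 + 2*z*u**2)*u = z**2 + u*(-18 + 2*z*u**2))
sqrt(Y(17*41, -666) + R) = sqrt(((17*41)**2 - 18*(-666) + 2*(17*41)*(-666)**3) + 104200) = sqrt((697**2 + 11988 + 2*697*(-295408296)) + 104200) = sqrt((485809 + 11988 - 411799164624) + 104200) = sqrt(-411798666827 + 104200) = sqrt(-411798562627) = I*sqrt(411798562627)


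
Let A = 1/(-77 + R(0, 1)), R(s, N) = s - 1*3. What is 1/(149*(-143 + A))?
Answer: -80/1704709 ≈ -4.6929e-5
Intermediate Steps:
R(s, N) = -3 + s (R(s, N) = s - 3 = -3 + s)
A = -1/80 (A = 1/(-77 + (-3 + 0)) = 1/(-77 - 3) = 1/(-80) = -1/80 ≈ -0.012500)
1/(149*(-143 + A)) = 1/(149*(-143 - 1/80)) = 1/(149*(-11441/80)) = 1/(-1704709/80) = -80/1704709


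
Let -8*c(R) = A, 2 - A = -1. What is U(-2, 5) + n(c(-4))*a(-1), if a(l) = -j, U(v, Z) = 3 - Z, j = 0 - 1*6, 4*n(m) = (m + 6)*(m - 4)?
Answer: -4981/128 ≈ -38.914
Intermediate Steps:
A = 3 (A = 2 - 1*(-1) = 2 + 1 = 3)
c(R) = -3/8 (c(R) = -1/8*3 = -3/8)
n(m) = (-4 + m)*(6 + m)/4 (n(m) = ((m + 6)*(m - 4))/4 = ((6 + m)*(-4 + m))/4 = ((-4 + m)*(6 + m))/4 = (-4 + m)*(6 + m)/4)
j = -6 (j = 0 - 6 = -6)
a(l) = 6 (a(l) = -1*(-6) = 6)
U(-2, 5) + n(c(-4))*a(-1) = (3 - 1*5) + (-6 + (1/2)*(-3/8) + (-3/8)**2/4)*6 = (3 - 5) + (-6 - 3/16 + (1/4)*(9/64))*6 = -2 + (-6 - 3/16 + 9/256)*6 = -2 - 1575/256*6 = -2 - 4725/128 = -4981/128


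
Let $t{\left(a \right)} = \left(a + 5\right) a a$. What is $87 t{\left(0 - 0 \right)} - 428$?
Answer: $-428$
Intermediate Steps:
$t{\left(a \right)} = a^{2} \left(5 + a\right)$ ($t{\left(a \right)} = \left(5 + a\right) a a = a \left(5 + a\right) a = a^{2} \left(5 + a\right)$)
$87 t{\left(0 - 0 \right)} - 428 = 87 \left(0 - 0\right)^{2} \left(5 + \left(0 - 0\right)\right) - 428 = 87 \left(0 + 0\right)^{2} \left(5 + \left(0 + 0\right)\right) - 428 = 87 \cdot 0^{2} \left(5 + 0\right) - 428 = 87 \cdot 0 \cdot 5 - 428 = 87 \cdot 0 - 428 = 0 - 428 = -428$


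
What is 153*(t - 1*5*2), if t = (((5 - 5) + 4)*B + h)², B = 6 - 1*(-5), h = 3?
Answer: 336447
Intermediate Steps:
B = 11 (B = 6 + 5 = 11)
t = 2209 (t = (((5 - 5) + 4)*11 + 3)² = ((0 + 4)*11 + 3)² = (4*11 + 3)² = (44 + 3)² = 47² = 2209)
153*(t - 1*5*2) = 153*(2209 - 1*5*2) = 153*(2209 - 5*2) = 153*(2209 - 10) = 153*2199 = 336447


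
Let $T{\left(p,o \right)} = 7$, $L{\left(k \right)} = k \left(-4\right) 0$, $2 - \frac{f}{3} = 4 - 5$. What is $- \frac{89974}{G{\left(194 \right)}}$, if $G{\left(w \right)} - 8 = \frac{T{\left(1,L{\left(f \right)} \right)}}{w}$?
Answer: $- \frac{17454956}{1559} \approx -11196.0$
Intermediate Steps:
$f = 9$ ($f = 6 - 3 \left(4 - 5\right) = 6 - -3 = 6 + 3 = 9$)
$L{\left(k \right)} = 0$ ($L{\left(k \right)} = - 4 k 0 = 0$)
$G{\left(w \right)} = 8 + \frac{7}{w}$
$- \frac{89974}{G{\left(194 \right)}} = - \frac{89974}{8 + \frac{7}{194}} = - \frac{89974}{\frac{1559}{194}} = \left(-89974\right) \frac{194}{1559} = - \frac{17454956}{1559}$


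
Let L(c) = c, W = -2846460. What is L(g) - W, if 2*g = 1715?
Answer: 5694635/2 ≈ 2.8473e+6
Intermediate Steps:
g = 1715/2 (g = (1/2)*1715 = 1715/2 ≈ 857.50)
L(g) - W = 1715/2 - 1*(-2846460) = 1715/2 + 2846460 = 5694635/2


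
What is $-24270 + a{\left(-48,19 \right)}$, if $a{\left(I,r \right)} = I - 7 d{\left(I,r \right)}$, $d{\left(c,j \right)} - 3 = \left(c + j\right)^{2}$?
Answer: $-30226$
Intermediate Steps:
$d{\left(c,j \right)} = 3 + \left(c + j\right)^{2}$
$a{\left(I,r \right)} = -21 + I - 7 \left(I + r\right)^{2}$ ($a{\left(I,r \right)} = I - 7 \left(3 + \left(I + r\right)^{2}\right) = I - \left(21 + 7 \left(I + r\right)^{2}\right) = -21 + I - 7 \left(I + r\right)^{2}$)
$-24270 + a{\left(-48,19 \right)} = -24270 - \left(69 + 7 \left(-48 + 19\right)^{2}\right) = -24270 - \left(69 + 5887\right) = -24270 - 5956 = -30226$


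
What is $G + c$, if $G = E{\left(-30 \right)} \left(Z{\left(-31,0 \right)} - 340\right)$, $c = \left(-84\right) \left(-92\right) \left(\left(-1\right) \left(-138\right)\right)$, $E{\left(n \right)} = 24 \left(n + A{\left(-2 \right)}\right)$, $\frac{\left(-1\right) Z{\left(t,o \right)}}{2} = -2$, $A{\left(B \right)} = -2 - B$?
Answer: $1308384$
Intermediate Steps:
$Z{\left(t,o \right)} = 4$ ($Z{\left(t,o \right)} = \left(-2\right) \left(-2\right) = 4$)
$E{\left(n \right)} = 24 n$ ($E{\left(n \right)} = 24 \left(n - 0\right) = 24 \left(n + \left(-2 + 2\right)\right) = 24 \left(n + 0\right) = 24 n$)
$c = 1066464$ ($c = 7728 \cdot 138 = 1066464$)
$G = 241920$ ($G = 24 \left(-30\right) \left(4 - 340\right) = \left(-720\right) \left(-336\right) = 241920$)
$G + c = 241920 + 1066464 = 1308384$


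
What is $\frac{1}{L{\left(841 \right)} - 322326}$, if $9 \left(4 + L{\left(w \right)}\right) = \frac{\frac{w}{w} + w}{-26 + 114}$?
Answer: $- \frac{396}{127642259} \approx -3.1024 \cdot 10^{-6}$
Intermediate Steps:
$L{\left(w \right)} = - \frac{3167}{792} + \frac{w}{792}$ ($L{\left(w \right)} = -4 + \frac{\left(\frac{w}{w} + w\right) \frac{1}{-26 + 114}}{9} = -4 + \frac{\left(1 + w\right) \frac{1}{88}}{9} = -4 + \frac{\frac{1}{88} + \frac{w}{88}}{9} = -4 + \left(\frac{1}{792} + \frac{w}{792}\right) = - \frac{3167}{792} + \frac{w}{792}$)
$\frac{1}{L{\left(841 \right)} - 322326} = \frac{1}{\left(- \frac{3167}{792} + \frac{1}{792} \cdot 841\right) - 322326} = \frac{1}{\left(- \frac{3167}{792} + \frac{841}{792}\right) - 322326} = \frac{1}{- \frac{1163}{396} - 322326} = \frac{1}{- \frac{127642259}{396}} = - \frac{396}{127642259}$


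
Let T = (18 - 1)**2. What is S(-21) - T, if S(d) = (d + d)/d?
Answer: -287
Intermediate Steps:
S(d) = 2 (S(d) = (2*d)/d = 2)
T = 289 (T = 17**2 = 289)
S(-21) - T = 2 - 1*289 = 2 - 289 = -287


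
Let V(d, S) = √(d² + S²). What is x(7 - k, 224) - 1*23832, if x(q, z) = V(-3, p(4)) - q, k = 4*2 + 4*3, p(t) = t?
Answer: -23814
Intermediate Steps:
V(d, S) = √(S² + d²)
k = 20 (k = 8 + 12 = 20)
x(q, z) = 5 - q (x(q, z) = √(4² + (-3)²) - q = √(16 + 9) - q = √25 - q = 5 - q)
x(7 - k, 224) - 1*23832 = (5 - (7 - 1*20)) - 1*23832 = (5 - (7 - 20)) - 23832 = (5 - 1*(-13)) - 23832 = (5 + 13) - 23832 = 18 - 23832 = -23814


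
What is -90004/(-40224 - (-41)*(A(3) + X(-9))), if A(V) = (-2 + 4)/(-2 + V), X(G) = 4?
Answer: 45002/19989 ≈ 2.2513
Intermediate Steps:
A(V) = 2/(-2 + V)
-90004/(-40224 - (-41)*(A(3) + X(-9))) = -90004/(-40224 - (-41)*(2/(-2 + 3) + 4)) = -90004/(-40224 - (-41)*(2/1 + 4)) = -90004/(-40224 - (-41)*(2*1 + 4)) = -90004/(-40224 - (-41)*(2 + 4)) = -90004/(-40224 - (-41)*6) = -90004/(-40224 - 1*(-246)) = -90004/(-40224 + 246) = -90004/(-39978) = -90004*(-1/39978) = 45002/19989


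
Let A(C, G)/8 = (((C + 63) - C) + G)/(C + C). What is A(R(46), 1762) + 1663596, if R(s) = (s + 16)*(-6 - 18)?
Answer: 618855887/372 ≈ 1.6636e+6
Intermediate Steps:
R(s) = -384 - 24*s (R(s) = (16 + s)*(-24) = -384 - 24*s)
A(C, G) = 4*(63 + G)/C (A(C, G) = 8*((((C + 63) - C) + G)/(C + C)) = 8*((((63 + C) - C) + G)/((2*C))) = 8*((63 + G)*(1/(2*C))) = 8*((63 + G)/(2*C)) = 4*(63 + G)/C)
A(R(46), 1762) + 1663596 = 4*(63 + 1762)/(-384 - 24*46) + 1663596 = 4*1825/(-384 - 1104) + 1663596 = 4*1825/(-1488) + 1663596 = 4*(-1/1488)*1825 + 1663596 = -1825/372 + 1663596 = 618855887/372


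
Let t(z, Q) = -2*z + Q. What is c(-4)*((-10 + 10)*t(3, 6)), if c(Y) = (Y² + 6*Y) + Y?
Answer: 0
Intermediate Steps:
t(z, Q) = Q - 2*z
c(Y) = Y² + 7*Y
c(-4)*((-10 + 10)*t(3, 6)) = (-4*(7 - 4))*((-10 + 10)*(6 - 2*3)) = (-4*3)*(0*(6 - 6)) = -0*0 = -12*0 = 0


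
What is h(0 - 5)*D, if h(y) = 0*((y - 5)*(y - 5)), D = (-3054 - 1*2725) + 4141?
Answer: 0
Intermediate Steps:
D = -1638 (D = (-3054 - 2725) + 4141 = -5779 + 4141 = -1638)
h(y) = 0 (h(y) = 0*((-5 + y)*(-5 + y)) = 0*(-5 + y)² = 0)
h(0 - 5)*D = 0*(-1638) = 0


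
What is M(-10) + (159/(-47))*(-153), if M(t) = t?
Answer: 23857/47 ≈ 507.60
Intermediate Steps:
M(-10) + (159/(-47))*(-153) = -10 + (159/(-47))*(-153) = -10 + (159*(-1/47))*(-153) = -10 - 159/47*(-153) = -10 + 24327/47 = 23857/47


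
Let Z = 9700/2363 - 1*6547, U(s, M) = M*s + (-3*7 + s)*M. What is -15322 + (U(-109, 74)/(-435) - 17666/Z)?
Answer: -102756121067894/6725474535 ≈ -15279.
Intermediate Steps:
U(s, M) = M*s + M*(-21 + s) (U(s, M) = M*s + (-21 + s)*M = M*s + M*(-21 + s))
Z = -15460861/2363 (Z = 9700*(1/2363) - 6547 = 9700/2363 - 6547 = -15460861/2363 ≈ -6542.9)
-15322 + (U(-109, 74)/(-435) - 17666/Z) = -15322 + ((74*(-21 + 2*(-109)))/(-435) - 17666/(-15460861/2363)) = -15322 + ((74*(-21 - 218))*(-1/435) - 17666*(-2363/15460861)) = -15322 + ((74*(-239))*(-1/435) + 41744758/15460861) = -15322 + (-17686*(-1/435) + 41744758/15460861) = -15322 + (17686/435 + 41744758/15460861) = -15322 + 291599757376/6725474535 = -102756121067894/6725474535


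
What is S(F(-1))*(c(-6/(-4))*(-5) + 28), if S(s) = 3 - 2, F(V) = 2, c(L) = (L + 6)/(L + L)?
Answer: 31/2 ≈ 15.500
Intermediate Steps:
c(L) = (6 + L)/(2*L) (c(L) = (6 + L)/((2*L)) = (6 + L)*(1/(2*L)) = (6 + L)/(2*L))
S(s) = 1
S(F(-1))*(c(-6/(-4))*(-5) + 28) = 1*(((6 - 6/(-4))/(2*((-6/(-4)))))*(-5) + 28) = 1*(((6 - 6*(-¼))/(2*((-6*(-¼)))))*(-5) + 28) = 1*(((6 + 3/2)/(2*(3/2)))*(-5) + 28) = 1*(((½)*(⅔)*(15/2))*(-5) + 28) = 1*((5/2)*(-5) + 28) = 1*(-25/2 + 28) = 1*(31/2) = 31/2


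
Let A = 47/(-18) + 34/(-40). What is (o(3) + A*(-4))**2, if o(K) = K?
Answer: 574564/2025 ≈ 283.74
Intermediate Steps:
A = -623/180 (A = 47*(-1/18) + 34*(-1/40) = -47/18 - 17/20 = -623/180 ≈ -3.4611)
(o(3) + A*(-4))**2 = (3 - 623/180*(-4))**2 = (3 + 623/45)**2 = (758/45)**2 = 574564/2025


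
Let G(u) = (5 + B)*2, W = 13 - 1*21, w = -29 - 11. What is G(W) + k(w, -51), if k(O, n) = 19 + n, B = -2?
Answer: -26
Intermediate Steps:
w = -40
W = -8 (W = 13 - 21 = -8)
G(u) = 6 (G(u) = (5 - 2)*2 = 3*2 = 6)
G(W) + k(w, -51) = 6 + (19 - 51) = 6 - 32 = -26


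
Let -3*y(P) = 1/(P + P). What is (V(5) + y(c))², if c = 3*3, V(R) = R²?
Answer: 1819801/2916 ≈ 624.07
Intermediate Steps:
c = 9
y(P) = -1/(6*P) (y(P) = -1/(3*(P + P)) = -1/(2*P)/3 = -1/(6*P))
(V(5) + y(c))² = (5² - ⅙/9)² = (25 - ⅙*⅑)² = (25 - 1/54)² = (1349/54)² = 1819801/2916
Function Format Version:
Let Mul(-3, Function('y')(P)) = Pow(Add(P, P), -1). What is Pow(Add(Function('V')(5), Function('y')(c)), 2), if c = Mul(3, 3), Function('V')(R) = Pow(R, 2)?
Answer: Rational(1819801, 2916) ≈ 624.07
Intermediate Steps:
c = 9
Function('y')(P) = Mul(Rational(-1, 6), Pow(P, -1)) (Function('y')(P) = Mul(Rational(-1, 3), Pow(Add(P, P), -1)) = Mul(Rational(-1, 3), Pow(Mul(2, P), -1)) = Mul(Rational(-1, 3), Mul(Rational(1, 2), Pow(P, -1))) = Mul(Rational(-1, 6), Pow(P, -1)))
Pow(Add(Function('V')(5), Function('y')(c)), 2) = Pow(Add(Pow(5, 2), Mul(Rational(-1, 6), Pow(9, -1))), 2) = Pow(Add(25, Mul(Rational(-1, 6), Rational(1, 9))), 2) = Pow(Add(25, Rational(-1, 54)), 2) = Pow(Rational(1349, 54), 2) = Rational(1819801, 2916)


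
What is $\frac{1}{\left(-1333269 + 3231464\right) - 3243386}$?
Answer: $- \frac{1}{1345191} \approx -7.4339 \cdot 10^{-7}$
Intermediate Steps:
$\frac{1}{\left(-1333269 + 3231464\right) - 3243386} = \frac{1}{1898195 - 3243386} = \frac{1}{-1345191} = - \frac{1}{1345191}$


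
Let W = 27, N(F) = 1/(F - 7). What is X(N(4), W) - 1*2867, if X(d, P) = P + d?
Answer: -8521/3 ≈ -2840.3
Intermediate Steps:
N(F) = 1/(-7 + F)
X(N(4), W) - 1*2867 = (27 + 1/(-7 + 4)) - 1*2867 = (27 + 1/(-3)) - 2867 = (27 - ⅓) - 2867 = 80/3 - 2867 = -8521/3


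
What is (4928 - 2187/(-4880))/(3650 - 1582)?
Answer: 24050827/10091840 ≈ 2.3832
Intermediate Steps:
(4928 - 2187/(-4880))/(3650 - 1582) = (4928 - 2187*(-1/4880))/2068 = (4928 + 2187/4880)*(1/2068) = (24050827/4880)*(1/2068) = 24050827/10091840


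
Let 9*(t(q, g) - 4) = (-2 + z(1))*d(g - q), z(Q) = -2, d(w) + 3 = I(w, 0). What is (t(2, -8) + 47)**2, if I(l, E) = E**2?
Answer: 24649/9 ≈ 2738.8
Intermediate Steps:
d(w) = -3 (d(w) = -3 + 0**2 = -3 + 0 = -3)
t(q, g) = 16/3 (t(q, g) = 4 + ((-2 - 2)*(-3))/9 = 4 + (-4*(-3))/9 = 4 + (1/9)*12 = 4 + 4/3 = 16/3)
(t(2, -8) + 47)**2 = (16/3 + 47)**2 = (157/3)**2 = 24649/9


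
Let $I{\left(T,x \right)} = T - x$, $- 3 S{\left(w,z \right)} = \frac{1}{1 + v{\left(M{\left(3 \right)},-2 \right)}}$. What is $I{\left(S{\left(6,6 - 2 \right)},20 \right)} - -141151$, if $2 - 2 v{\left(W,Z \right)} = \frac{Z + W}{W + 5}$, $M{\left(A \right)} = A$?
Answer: $\frac{13125167}{93} \approx 1.4113 \cdot 10^{5}$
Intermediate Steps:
$v{\left(W,Z \right)} = 1 - \frac{W + Z}{2 \left(5 + W\right)}$ ($v{\left(W,Z \right)} = 1 - \frac{\left(Z + W\right) \frac{1}{W + 5}}{2} = 1 - \frac{\left(W + Z\right) \frac{1}{5 + W}}{2} = 1 - \frac{\frac{1}{5 + W} \left(W + Z\right)}{2} = 1 - \frac{W + Z}{2 \left(5 + W\right)}$)
$S{\left(w,z \right)} = - \frac{16}{93}$ ($S{\left(w,z \right)} = - \frac{1}{3 \left(1 + \frac{10 + 3 - -2}{2 \left(5 + 3\right)}\right)} = - \frac{1}{3 \left(1 + \frac{10 + 3 + 2}{2 \cdot 8}\right)} = - \frac{1}{3 \left(1 + \frac{1}{2} \cdot \frac{1}{8} \cdot 15\right)} = - \frac{1}{3 \left(1 + \frac{15}{16}\right)} = - \frac{1}{3 \cdot \frac{31}{16}} = \left(- \frac{1}{3}\right) \frac{16}{31} = - \frac{16}{93}$)
$I{\left(S{\left(6,6 - 2 \right)},20 \right)} - -141151 = \left(- \frac{16}{93} - 20\right) - -141151 = \left(- \frac{16}{93} - 20\right) + 141151 = - \frac{1876}{93} + 141151 = \frac{13125167}{93}$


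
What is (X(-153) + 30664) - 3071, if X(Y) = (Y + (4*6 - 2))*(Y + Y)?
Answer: 67679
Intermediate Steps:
X(Y) = 2*Y*(22 + Y) (X(Y) = (Y + (24 - 2))*(2*Y) = (Y + 22)*(2*Y) = (22 + Y)*(2*Y) = 2*Y*(22 + Y))
(X(-153) + 30664) - 3071 = (2*(-153)*(22 - 153) + 30664) - 3071 = (2*(-153)*(-131) + 30664) - 3071 = (40086 + 30664) - 3071 = 70750 - 3071 = 67679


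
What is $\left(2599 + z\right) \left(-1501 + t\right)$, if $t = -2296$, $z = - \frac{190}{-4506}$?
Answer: $- \frac{22233872674}{2253} \approx -9.8686 \cdot 10^{6}$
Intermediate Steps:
$z = \frac{95}{2253}$ ($z = \left(-190\right) \left(- \frac{1}{4506}\right) = \frac{95}{2253} \approx 0.042166$)
$\left(2599 + z\right) \left(-1501 + t\right) = \left(2599 + \frac{95}{2253}\right) \left(-1501 - 2296\right) = \frac{5855642}{2253} \left(-3797\right) = - \frac{22233872674}{2253}$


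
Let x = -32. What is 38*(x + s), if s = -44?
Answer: -2888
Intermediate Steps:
38*(x + s) = 38*(-32 - 44) = 38*(-76) = -2888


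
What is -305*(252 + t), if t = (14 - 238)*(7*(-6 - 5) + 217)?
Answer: 9487940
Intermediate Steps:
t = -31360 (t = -224*(7*(-11) + 217) = -224*(-77 + 217) = -224*140 = -31360)
-305*(252 + t) = -305*(252 - 31360) = -305*(-31108) = 9487940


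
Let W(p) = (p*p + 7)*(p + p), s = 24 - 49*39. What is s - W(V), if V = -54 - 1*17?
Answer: 714929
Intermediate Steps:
V = -71 (V = -54 - 17 = -71)
s = -1887 (s = 24 - 1911 = -1887)
W(p) = 2*p*(7 + p²) (W(p) = (p² + 7)*(2*p) = (7 + p²)*(2*p) = 2*p*(7 + p²))
s - W(V) = -1887 - 2*(-71)*(7 + (-71)²) = -1887 - 2*(-71)*(7 + 5041) = -1887 - 2*(-71)*5048 = -1887 - 1*(-716816) = -1887 + 716816 = 714929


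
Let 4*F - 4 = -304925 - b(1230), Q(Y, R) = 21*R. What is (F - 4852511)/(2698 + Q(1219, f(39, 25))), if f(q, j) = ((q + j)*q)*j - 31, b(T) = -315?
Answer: -9857325/2624894 ≈ -3.7553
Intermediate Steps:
f(q, j) = -31 + j*q*(j + q) (f(q, j) = ((j + q)*q)*j - 31 = (q*(j + q))*j - 31 = j*q*(j + q) - 31 = -31 + j*q*(j + q))
F = -152303/2 (F = 1 + (-304925 - 1*(-315))/4 = 1 + (-304925 + 315)/4 = 1 + (1/4)*(-304610) = 1 - 152305/2 = -152303/2 ≈ -76152.)
(F - 4852511)/(2698 + Q(1219, f(39, 25))) = (-152303/2 - 4852511)/(2698 + 21*(-31 + 25*39**2 + 39*25**2)) = -9857325/(2*(2698 + 21*(-31 + 25*1521 + 39*625))) = -9857325/(2*(2698 + 21*(-31 + 38025 + 24375))) = -9857325/(2*(2698 + 21*62369)) = -9857325/(2*(2698 + 1309749)) = -9857325/2/1312447 = -9857325/2*1/1312447 = -9857325/2624894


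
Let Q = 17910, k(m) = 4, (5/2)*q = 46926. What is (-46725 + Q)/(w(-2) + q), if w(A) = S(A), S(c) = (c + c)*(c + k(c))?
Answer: -144075/93812 ≈ -1.5358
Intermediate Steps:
q = 93852/5 (q = (2/5)*46926 = 93852/5 ≈ 18770.)
S(c) = 2*c*(4 + c) (S(c) = (c + c)*(c + 4) = (2*c)*(4 + c) = 2*c*(4 + c))
w(A) = 2*A*(4 + A)
(-46725 + Q)/(w(-2) + q) = (-46725 + 17910)/(2*(-2)*(4 - 2) + 93852/5) = -28815/(2*(-2)*2 + 93852/5) = -28815/(-8 + 93852/5) = -28815/93812/5 = -28815*5/93812 = -144075/93812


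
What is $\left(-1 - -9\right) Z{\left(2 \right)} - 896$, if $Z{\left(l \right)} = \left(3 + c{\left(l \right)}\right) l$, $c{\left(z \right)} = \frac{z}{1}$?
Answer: $-816$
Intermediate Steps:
$c{\left(z \right)} = z$ ($c{\left(z \right)} = z 1 = z$)
$Z{\left(l \right)} = l \left(3 + l\right)$ ($Z{\left(l \right)} = \left(3 + l\right) l = l \left(3 + l\right)$)
$\left(-1 - -9\right) Z{\left(2 \right)} - 896 = \left(-1 - -9\right) 2 \left(3 + 2\right) - 896 = \left(-1 + \left(-3 + 12\right)\right) 2 \cdot 5 - 896 = \left(-1 + 9\right) 10 - 896 = 8 \cdot 10 - 896 = 80 - 896 = -816$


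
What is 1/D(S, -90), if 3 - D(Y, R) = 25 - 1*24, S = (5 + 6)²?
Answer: ½ ≈ 0.50000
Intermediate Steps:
S = 121 (S = 11² = 121)
D(Y, R) = 2 (D(Y, R) = 3 - (25 - 1*24) = 3 - (25 - 24) = 3 - 1*1 = 3 - 1 = 2)
1/D(S, -90) = 1/2 = ½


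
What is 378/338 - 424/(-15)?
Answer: 74491/2535 ≈ 29.385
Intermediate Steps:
378/338 - 424/(-15) = 378*(1/338) - 424*(-1/15) = 189/169 + 424/15 = 74491/2535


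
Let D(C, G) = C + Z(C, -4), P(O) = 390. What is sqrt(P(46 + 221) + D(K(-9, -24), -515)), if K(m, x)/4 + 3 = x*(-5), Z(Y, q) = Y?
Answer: sqrt(1326) ≈ 36.414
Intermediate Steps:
K(m, x) = -12 - 20*x (K(m, x) = -12 + 4*(x*(-5)) = -12 + 4*(-5*x) = -12 - 20*x)
D(C, G) = 2*C (D(C, G) = C + C = 2*C)
sqrt(P(46 + 221) + D(K(-9, -24), -515)) = sqrt(390 + 2*(-12 - 20*(-24))) = sqrt(390 + 2*(-12 + 480)) = sqrt(390 + 2*468) = sqrt(390 + 936) = sqrt(1326)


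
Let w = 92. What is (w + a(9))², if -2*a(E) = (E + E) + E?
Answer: 24649/4 ≈ 6162.3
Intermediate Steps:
a(E) = -3*E/2 (a(E) = -((E + E) + E)/2 = -(2*E + E)/2 = -3*E/2)
(w + a(9))² = (92 - 3/2*9)² = (92 - 27/2)² = (157/2)² = 24649/4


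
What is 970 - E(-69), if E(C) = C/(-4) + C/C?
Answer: 3807/4 ≈ 951.75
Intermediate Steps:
E(C) = 1 - C/4 (E(C) = C*(-¼) + 1 = -C/4 + 1 = 1 - C/4)
970 - E(-69) = 970 - (1 - ¼*(-69)) = 970 - (1 + 69/4) = 970 - 1*73/4 = 970 - 73/4 = 3807/4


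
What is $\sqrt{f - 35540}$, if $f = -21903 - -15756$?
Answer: $i \sqrt{41687} \approx 204.17 i$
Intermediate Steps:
$f = -6147$ ($f = -21903 + 15756 = -6147$)
$\sqrt{f - 35540} = \sqrt{-6147 - 35540} = \sqrt{-41687} = i \sqrt{41687}$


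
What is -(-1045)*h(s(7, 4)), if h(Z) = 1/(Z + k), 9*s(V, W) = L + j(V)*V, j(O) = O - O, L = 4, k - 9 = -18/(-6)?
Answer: 9405/112 ≈ 83.973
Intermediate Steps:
k = 12 (k = 9 - 18/(-6) = 9 - 18*(-⅙) = 9 + 3 = 12)
j(O) = 0
s(V, W) = 4/9 (s(V, W) = (4 + 0*V)/9 = (4 + 0)/9 = (⅑)*4 = 4/9)
h(Z) = 1/(12 + Z) (h(Z) = 1/(Z + 12) = 1/(12 + Z))
-(-1045)*h(s(7, 4)) = -(-1045)/(12 + 4/9) = -(-1045)/112/9 = -(-1045)*9/112 = -1*(-9405/112) = 9405/112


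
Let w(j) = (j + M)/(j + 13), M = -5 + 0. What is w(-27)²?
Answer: 256/49 ≈ 5.2245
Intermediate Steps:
M = -5
w(j) = (-5 + j)/(13 + j) (w(j) = (j - 5)/(j + 13) = (-5 + j)/(13 + j))
w(-27)² = ((-5 - 27)/(13 - 27))² = (-32/(-14))² = (-1/14*(-32))² = (16/7)² = 256/49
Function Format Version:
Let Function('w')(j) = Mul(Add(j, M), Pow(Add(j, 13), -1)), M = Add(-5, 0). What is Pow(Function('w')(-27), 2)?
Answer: Rational(256, 49) ≈ 5.2245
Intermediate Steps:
M = -5
Function('w')(j) = Mul(Pow(Add(13, j), -1), Add(-5, j)) (Function('w')(j) = Mul(Add(j, -5), Pow(Add(j, 13), -1)) = Mul(Add(-5, j), Pow(Add(13, j), -1)) = Mul(Pow(Add(13, j), -1), Add(-5, j)))
Pow(Function('w')(-27), 2) = Pow(Mul(Pow(Add(13, -27), -1), Add(-5, -27)), 2) = Pow(Mul(Pow(-14, -1), -32), 2) = Pow(Mul(Rational(-1, 14), -32), 2) = Pow(Rational(16, 7), 2) = Rational(256, 49)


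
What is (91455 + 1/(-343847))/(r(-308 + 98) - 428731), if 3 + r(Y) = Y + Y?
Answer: -15723263692/73781657719 ≈ -0.21311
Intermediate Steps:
r(Y) = -3 + 2*Y (r(Y) = -3 + (Y + Y) = -3 + 2*Y)
(91455 + 1/(-343847))/(r(-308 + 98) - 428731) = (91455 + 1/(-343847))/((-3 + 2*(-308 + 98)) - 428731) = (91455 - 1/343847)/((-3 + 2*(-210)) - 428731) = 31446527384/(343847*((-3 - 420) - 428731)) = 31446527384/(343847*(-423 - 428731)) = (31446527384/343847)/(-429154) = (31446527384/343847)*(-1/429154) = -15723263692/73781657719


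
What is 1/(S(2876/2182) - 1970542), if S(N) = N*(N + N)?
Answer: -1190281/2345494566614 ≈ -5.0748e-7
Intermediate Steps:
S(N) = 2*N² (S(N) = N*(2*N) = 2*N²)
1/(S(2876/2182) - 1970542) = 1/(2*(2876/2182)² - 1970542) = 1/(2*(2876*(1/2182))² - 1970542) = 1/(2*(1438/1091)² - 1970542) = 1/(2*(2067844/1190281) - 1970542) = 1/(4135688/1190281 - 1970542) = 1/(-2345494566614/1190281) = -1190281/2345494566614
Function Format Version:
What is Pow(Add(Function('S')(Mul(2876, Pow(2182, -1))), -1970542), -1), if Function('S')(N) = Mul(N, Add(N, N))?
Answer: Rational(-1190281, 2345494566614) ≈ -5.0748e-7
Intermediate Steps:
Function('S')(N) = Mul(2, Pow(N, 2)) (Function('S')(N) = Mul(N, Mul(2, N)) = Mul(2, Pow(N, 2)))
Pow(Add(Function('S')(Mul(2876, Pow(2182, -1))), -1970542), -1) = Pow(Add(Mul(2, Pow(Mul(2876, Pow(2182, -1)), 2)), -1970542), -1) = Pow(Add(Mul(2, Pow(Mul(2876, Rational(1, 2182)), 2)), -1970542), -1) = Pow(Add(Mul(2, Pow(Rational(1438, 1091), 2)), -1970542), -1) = Pow(Add(Mul(2, Rational(2067844, 1190281)), -1970542), -1) = Pow(Add(Rational(4135688, 1190281), -1970542), -1) = Pow(Rational(-2345494566614, 1190281), -1) = Rational(-1190281, 2345494566614)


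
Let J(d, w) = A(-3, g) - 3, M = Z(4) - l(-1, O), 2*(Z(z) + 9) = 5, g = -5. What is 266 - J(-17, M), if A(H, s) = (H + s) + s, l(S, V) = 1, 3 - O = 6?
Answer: 282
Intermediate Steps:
O = -3 (O = 3 - 1*6 = 3 - 6 = -3)
Z(z) = -13/2 (Z(z) = -9 + (½)*5 = -9 + 5/2 = -13/2)
A(H, s) = H + 2*s
M = -15/2 (M = -13/2 - 1*1 = -13/2 - 1 = -15/2 ≈ -7.5000)
J(d, w) = -16 (J(d, w) = (-3 + 2*(-5)) - 3 = (-3 - 10) - 3 = -13 - 3 = -16)
266 - J(-17, M) = 266 - 1*(-16) = 266 + 16 = 282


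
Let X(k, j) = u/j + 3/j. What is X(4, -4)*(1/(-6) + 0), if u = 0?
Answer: ⅛ ≈ 0.12500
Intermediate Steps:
X(k, j) = 3/j (X(k, j) = 0/j + 3/j = 0 + 3/j = 3/j)
X(4, -4)*(1/(-6) + 0) = (3/(-4))*(1/(-6) + 0) = (3*(-¼))*(-⅙ + 0) = -¾*(-⅙) = ⅛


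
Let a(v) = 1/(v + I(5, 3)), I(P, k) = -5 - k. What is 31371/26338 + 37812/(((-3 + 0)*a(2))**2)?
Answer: 3983601195/26338 ≈ 1.5125e+5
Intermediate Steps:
a(v) = 1/(-8 + v) (a(v) = 1/(v + (-5 - 1*3)) = 1/(v + (-5 - 3)) = 1/(v - 8) = 1/(-8 + v))
31371/26338 + 37812/(((-3 + 0)*a(2))**2) = 31371/26338 + 37812/(((-3 + 0)/(-8 + 2))**2) = 31371*(1/26338) + 37812/((-3/(-6))**2) = 31371/26338 + 37812/((-3*(-1/6))**2) = 31371/26338 + 37812/((1/2)**2) = 31371/26338 + 37812/(1/4) = 31371/26338 + 37812*4 = 31371/26338 + 151248 = 3983601195/26338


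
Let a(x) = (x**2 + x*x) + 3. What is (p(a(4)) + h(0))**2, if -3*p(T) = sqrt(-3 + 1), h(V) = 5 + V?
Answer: (15 - I*sqrt(2))**2/9 ≈ 24.778 - 4.714*I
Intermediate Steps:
a(x) = 3 + 2*x**2 (a(x) = (x**2 + x**2) + 3 = 2*x**2 + 3 = 3 + 2*x**2)
p(T) = -I*sqrt(2)/3 (p(T) = -sqrt(-3 + 1)/3 = -I*sqrt(2)/3)
(p(a(4)) + h(0))**2 = (-I*sqrt(2)/3 + (5 + 0))**2 = (-I*sqrt(2)/3 + 5)**2 = (5 - I*sqrt(2)/3)**2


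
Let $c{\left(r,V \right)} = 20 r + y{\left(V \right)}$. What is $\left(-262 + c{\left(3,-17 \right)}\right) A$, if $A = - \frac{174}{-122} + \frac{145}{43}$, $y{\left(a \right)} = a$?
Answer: $- \frac{2756334}{2623} \approx -1050.8$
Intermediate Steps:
$c{\left(r,V \right)} = V + 20 r$ ($c{\left(r,V \right)} = 20 r + V = V + 20 r$)
$A = \frac{12586}{2623}$ ($A = \left(-174\right) \left(- \frac{1}{122}\right) + 145 \cdot \frac{1}{43} = \frac{87}{61} + \frac{145}{43} = \frac{12586}{2623} \approx 4.7983$)
$\left(-262 + c{\left(3,-17 \right)}\right) A = \left(-262 + \left(-17 + 20 \cdot 3\right)\right) \frac{12586}{2623} = \left(-262 + \left(-17 + 60\right)\right) \frac{12586}{2623} = \left(-262 + 43\right) \frac{12586}{2623} = \left(-219\right) \frac{12586}{2623} = - \frac{2756334}{2623}$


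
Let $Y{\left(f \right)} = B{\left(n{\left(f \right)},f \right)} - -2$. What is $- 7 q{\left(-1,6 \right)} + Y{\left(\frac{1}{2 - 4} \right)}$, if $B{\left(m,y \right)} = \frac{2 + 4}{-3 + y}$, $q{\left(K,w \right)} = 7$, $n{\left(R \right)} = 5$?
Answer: $- \frac{341}{7} \approx -48.714$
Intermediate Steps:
$B{\left(m,y \right)} = \frac{6}{-3 + y}$
$Y{\left(f \right)} = 2 + \frac{6}{-3 + f}$ ($Y{\left(f \right)} = \frac{6}{-3 + f} - -2 = \frac{6}{-3 + f} + 2 = 2 + \frac{6}{-3 + f}$)
$- 7 q{\left(-1,6 \right)} + Y{\left(\frac{1}{2 - 4} \right)} = \left(-7\right) 7 + \frac{2}{\left(2 - 4\right) \left(-3 + \frac{1}{2 - 4}\right)} = -49 + \frac{2}{\left(-2\right) \left(-3 + \frac{1}{-2}\right)} = -49 + 2 \left(- \frac{1}{2}\right) \frac{1}{-3 - \frac{1}{2}} = -49 + 2 \left(- \frac{1}{2}\right) \frac{1}{- \frac{7}{2}} = -49 + 2 \left(- \frac{1}{2}\right) \left(- \frac{2}{7}\right) = -49 + \frac{2}{7} = - \frac{341}{7}$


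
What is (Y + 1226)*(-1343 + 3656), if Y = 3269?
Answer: 10396935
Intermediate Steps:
(Y + 1226)*(-1343 + 3656) = (3269 + 1226)*(-1343 + 3656) = 4495*2313 = 10396935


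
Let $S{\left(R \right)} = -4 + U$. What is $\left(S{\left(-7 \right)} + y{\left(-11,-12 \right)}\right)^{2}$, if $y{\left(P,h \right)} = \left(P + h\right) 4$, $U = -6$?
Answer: $10404$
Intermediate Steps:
$y{\left(P,h \right)} = 4 P + 4 h$
$S{\left(R \right)} = -10$ ($S{\left(R \right)} = -4 - 6 = -10$)
$\left(S{\left(-7 \right)} + y{\left(-11,-12 \right)}\right)^{2} = \left(-10 + \left(4 \left(-11\right) + 4 \left(-12\right)\right)\right)^{2} = \left(-10 - 92\right)^{2} = \left(-102\right)^{2} = 10404$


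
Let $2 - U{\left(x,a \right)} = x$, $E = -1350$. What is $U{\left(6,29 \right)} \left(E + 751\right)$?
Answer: $2396$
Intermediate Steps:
$U{\left(x,a \right)} = 2 - x$
$U{\left(6,29 \right)} \left(E + 751\right) = \left(2 - 6\right) \left(-1350 + 751\right) = \left(2 - 6\right) \left(-599\right) = \left(-4\right) \left(-599\right) = 2396$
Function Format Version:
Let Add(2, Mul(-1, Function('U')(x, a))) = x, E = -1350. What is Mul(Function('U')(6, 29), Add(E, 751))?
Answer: 2396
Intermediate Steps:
Function('U')(x, a) = Add(2, Mul(-1, x))
Mul(Function('U')(6, 29), Add(E, 751)) = Mul(Add(2, Mul(-1, 6)), Add(-1350, 751)) = Mul(Add(2, -6), -599) = Mul(-4, -599) = 2396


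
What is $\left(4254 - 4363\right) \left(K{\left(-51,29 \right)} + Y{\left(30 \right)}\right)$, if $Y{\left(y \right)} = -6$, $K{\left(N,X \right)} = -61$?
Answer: $7303$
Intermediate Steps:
$\left(4254 - 4363\right) \left(K{\left(-51,29 \right)} + Y{\left(30 \right)}\right) = \left(4254 - 4363\right) \left(-61 - 6\right) = \left(-109\right) \left(-67\right) = 7303$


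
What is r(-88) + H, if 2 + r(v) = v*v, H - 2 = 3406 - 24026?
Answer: -12876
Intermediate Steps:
H = -20618 (H = 2 + (3406 - 24026) = 2 - 20620 = -20618)
r(v) = -2 + v² (r(v) = -2 + v*v = -2 + v²)
r(-88) + H = (-2 + (-88)²) - 20618 = (-2 + 7744) - 20618 = 7742 - 20618 = -12876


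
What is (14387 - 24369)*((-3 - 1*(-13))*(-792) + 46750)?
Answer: -387601060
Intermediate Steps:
(14387 - 24369)*((-3 - 1*(-13))*(-792) + 46750) = -9982*((-3 + 13)*(-792) + 46750) = -9982*(10*(-792) + 46750) = -9982*(-7920 + 46750) = -9982*38830 = -387601060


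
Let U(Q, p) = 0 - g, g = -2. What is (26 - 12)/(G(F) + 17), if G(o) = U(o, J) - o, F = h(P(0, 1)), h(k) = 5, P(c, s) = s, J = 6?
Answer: 1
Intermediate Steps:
U(Q, p) = 2 (U(Q, p) = 0 - 1*(-2) = 0 + 2 = 2)
F = 5
G(o) = 2 - o
(26 - 12)/(G(F) + 17) = (26 - 12)/((2 - 1*5) + 17) = 14/((2 - 5) + 17) = 14/(-3 + 17) = 14/14 = 14*(1/14) = 1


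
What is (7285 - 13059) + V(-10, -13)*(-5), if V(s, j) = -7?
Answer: -5739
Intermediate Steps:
(7285 - 13059) + V(-10, -13)*(-5) = (7285 - 13059) - 7*(-5) = -5774 + 35 = -5739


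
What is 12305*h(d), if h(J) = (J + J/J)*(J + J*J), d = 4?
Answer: 1230500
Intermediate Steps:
h(J) = (1 + J)*(J + J**2) (h(J) = (J + 1)*(J + J**2) = (1 + J)*(J + J**2))
12305*h(d) = 12305*(4*(1 + 4)**2) = 12305*(4*5**2) = 12305*(4*25) = 12305*100 = 1230500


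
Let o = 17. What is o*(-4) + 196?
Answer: 128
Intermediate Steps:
o*(-4) + 196 = 17*(-4) + 196 = -68 + 196 = 128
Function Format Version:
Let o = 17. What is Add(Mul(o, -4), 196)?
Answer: 128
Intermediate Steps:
Add(Mul(o, -4), 196) = Add(Mul(17, -4), 196) = Add(-68, 196) = 128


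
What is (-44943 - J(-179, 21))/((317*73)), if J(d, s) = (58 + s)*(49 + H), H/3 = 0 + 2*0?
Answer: -48814/23141 ≈ -2.1094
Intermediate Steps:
H = 0 (H = 3*(0 + 2*0) = 3*(0 + 0) = 3*0 = 0)
J(d, s) = 2842 + 49*s (J(d, s) = (58 + s)*(49 + 0) = (58 + s)*49 = 2842 + 49*s)
(-44943 - J(-179, 21))/((317*73)) = (-44943 - (2842 + 49*21))/((317*73)) = (-44943 - (2842 + 1029))/23141 = (-44943 - 1*3871)*(1/23141) = (-44943 - 3871)*(1/23141) = -48814*1/23141 = -48814/23141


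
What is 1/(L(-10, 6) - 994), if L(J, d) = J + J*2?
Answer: -1/1024 ≈ -0.00097656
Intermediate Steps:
L(J, d) = 3*J (L(J, d) = J + 2*J = 3*J)
1/(L(-10, 6) - 994) = 1/(3*(-10) - 994) = 1/(-30 - 994) = 1/(-1024) = -1/1024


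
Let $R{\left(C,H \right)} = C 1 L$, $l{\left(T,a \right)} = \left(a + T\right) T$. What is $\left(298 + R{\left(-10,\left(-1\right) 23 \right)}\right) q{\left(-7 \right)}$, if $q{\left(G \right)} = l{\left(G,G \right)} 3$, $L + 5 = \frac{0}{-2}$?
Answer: $102312$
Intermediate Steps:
$L = -5$ ($L = -5 + \frac{0}{-2} = -5 + 0 \left(- \frac{1}{2}\right) = -5 + 0 = -5$)
$l{\left(T,a \right)} = T \left(T + a\right)$ ($l{\left(T,a \right)} = \left(T + a\right) T = T \left(T + a\right)$)
$R{\left(C,H \right)} = - 5 C$ ($R{\left(C,H \right)} = C 1 \left(-5\right) = C \left(-5\right) = - 5 C$)
$q{\left(G \right)} = 6 G^{2}$ ($q{\left(G \right)} = G \left(G + G\right) 3 = G 2 G 3 = 2 G^{2} \cdot 3 = 6 G^{2}$)
$\left(298 + R{\left(-10,\left(-1\right) 23 \right)}\right) q{\left(-7 \right)} = \left(298 - -50\right) 6 \left(-7\right)^{2} = \left(298 + 50\right) 6 \cdot 49 = 348 \cdot 294 = 102312$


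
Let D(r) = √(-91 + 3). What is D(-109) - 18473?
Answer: -18473 + 2*I*√22 ≈ -18473.0 + 9.3808*I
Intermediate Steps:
D(r) = 2*I*√22 (D(r) = √(-88) = 2*I*√22)
D(-109) - 18473 = 2*I*√22 - 18473 = -18473 + 2*I*√22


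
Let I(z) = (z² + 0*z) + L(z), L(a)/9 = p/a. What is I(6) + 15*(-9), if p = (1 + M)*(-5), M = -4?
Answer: -153/2 ≈ -76.500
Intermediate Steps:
p = 15 (p = (1 - 4)*(-5) = -3*(-5) = 15)
L(a) = 135/a (L(a) = 9*(15/a) = 135/a)
I(z) = z² + 135/z (I(z) = (z² + 0*z) + 135/z = (z² + 0) + 135/z = z² + 135/z)
I(6) + 15*(-9) = (135 + 6³)/6 + 15*(-9) = (135 + 216)/6 - 135 = (⅙)*351 - 135 = 117/2 - 135 = -153/2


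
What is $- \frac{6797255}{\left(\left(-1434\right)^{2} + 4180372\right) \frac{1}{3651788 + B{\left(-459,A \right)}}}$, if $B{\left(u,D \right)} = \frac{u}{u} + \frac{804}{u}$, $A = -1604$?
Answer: $- \frac{3797785757332495}{954219384} \approx -3.98 \cdot 10^{6}$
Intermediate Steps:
$B{\left(u,D \right)} = 1 + \frac{804}{u}$
$- \frac{6797255}{\left(\left(-1434\right)^{2} + 4180372\right) \frac{1}{3651788 + B{\left(-459,A \right)}}} = - \frac{6797255}{\left(\left(-1434\right)^{2} + 4180372\right) \frac{1}{3651788 + \frac{804 - 459}{-459}}} = - \frac{6797255}{\left(2056356 + 4180372\right) \frac{1}{3651788 - \frac{115}{153}}} = - \frac{6797255}{6236728 \frac{1}{3651788 - \frac{115}{153}}} = - \frac{6797255}{6236728 \frac{1}{\frac{558723449}{153}}} = - \frac{6797255}{6236728 \cdot \frac{153}{558723449}} = - \frac{6797255}{\frac{954219384}{558723449}} = \left(-6797255\right) \frac{558723449}{954219384} = - \frac{3797785757332495}{954219384}$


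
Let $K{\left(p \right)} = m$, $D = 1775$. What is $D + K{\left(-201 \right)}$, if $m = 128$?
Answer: $1903$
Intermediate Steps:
$K{\left(p \right)} = 128$
$D + K{\left(-201 \right)} = 1775 + 128 = 1903$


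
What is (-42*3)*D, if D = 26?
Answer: -3276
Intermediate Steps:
(-42*3)*D = -42*3*26 = -126*26 = -3276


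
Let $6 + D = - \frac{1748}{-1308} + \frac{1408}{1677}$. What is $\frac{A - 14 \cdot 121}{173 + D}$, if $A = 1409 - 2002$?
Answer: $- \frac{139349197}{10308062} \approx -13.518$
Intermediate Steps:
$A = -593$
$D = - \frac{233001}{60931}$ ($D = -6 + \left(- \frac{1748}{-1308} + \frac{1408}{1677}\right) = -6 + \left(\left(-1748\right) \left(- \frac{1}{1308}\right) + 1408 \cdot \frac{1}{1677}\right) = -6 + \left(\frac{437}{327} + \frac{1408}{1677}\right) = -6 + \frac{132585}{60931} = - \frac{233001}{60931} \approx -3.824$)
$\frac{A - 14 \cdot 121}{173 + D} = \frac{-593 - 14 \cdot 121}{173 - \frac{233001}{60931}} = \frac{-593 - 1694}{\frac{10308062}{60931}} = \left(-593 - 1694\right) \frac{60931}{10308062} = \left(-2287\right) \frac{60931}{10308062} = - \frac{139349197}{10308062}$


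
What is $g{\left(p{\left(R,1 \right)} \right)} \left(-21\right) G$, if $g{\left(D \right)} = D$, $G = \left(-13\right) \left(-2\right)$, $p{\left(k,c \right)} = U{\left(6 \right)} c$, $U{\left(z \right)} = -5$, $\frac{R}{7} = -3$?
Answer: $2730$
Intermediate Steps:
$R = -21$ ($R = 7 \left(-3\right) = -21$)
$p{\left(k,c \right)} = - 5 c$
$G = 26$
$g{\left(p{\left(R,1 \right)} \right)} \left(-21\right) G = \left(-5\right) 1 \left(-21\right) 26 = \left(-5\right) \left(-21\right) 26 = 105 \cdot 26 = 2730$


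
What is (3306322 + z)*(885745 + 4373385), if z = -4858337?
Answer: -8162248646950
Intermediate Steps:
(3306322 + z)*(885745 + 4373385) = (3306322 - 4858337)*(885745 + 4373385) = -1552015*5259130 = -8162248646950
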